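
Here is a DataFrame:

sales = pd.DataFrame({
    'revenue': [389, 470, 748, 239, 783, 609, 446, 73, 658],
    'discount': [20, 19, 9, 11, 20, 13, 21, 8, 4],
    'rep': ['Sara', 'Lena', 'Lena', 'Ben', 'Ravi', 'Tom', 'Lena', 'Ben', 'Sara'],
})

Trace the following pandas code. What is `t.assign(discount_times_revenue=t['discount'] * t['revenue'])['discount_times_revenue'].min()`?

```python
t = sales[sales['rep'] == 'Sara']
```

filter rows where rep == 'Sara':
   revenue  discount   rep
0      389        20  Sara
8      658         4  Sara
add column discount_times_revenue = t['discount'] * t['revenue']:
   revenue  discount   rep  discount_times_revenue
0      389        20  Sara                    7780
8      658         4  Sara                    2632

2632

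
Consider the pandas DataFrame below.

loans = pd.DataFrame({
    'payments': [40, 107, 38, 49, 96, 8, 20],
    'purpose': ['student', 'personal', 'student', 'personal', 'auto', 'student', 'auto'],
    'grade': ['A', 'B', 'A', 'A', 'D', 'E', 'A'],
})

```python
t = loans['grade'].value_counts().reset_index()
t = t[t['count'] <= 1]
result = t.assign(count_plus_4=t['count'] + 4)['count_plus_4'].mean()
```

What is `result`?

value_counts of grade:
grade
A    4
B    1
D    1
E    1
Name: count, dtype: int64
reset_index():
  grade  count
0     A      4
1     B      1
2     D      1
3     E      1
filter rows where count <= 1:
  grade  count
1     B      1
2     D      1
3     E      1
add column count_plus_4 = t['count'] + 4:
  grade  count  count_plus_4
1     B      1             5
2     D      1             5
3     E      1             5
mean of column 'count_plus_4' → 5.0

5.0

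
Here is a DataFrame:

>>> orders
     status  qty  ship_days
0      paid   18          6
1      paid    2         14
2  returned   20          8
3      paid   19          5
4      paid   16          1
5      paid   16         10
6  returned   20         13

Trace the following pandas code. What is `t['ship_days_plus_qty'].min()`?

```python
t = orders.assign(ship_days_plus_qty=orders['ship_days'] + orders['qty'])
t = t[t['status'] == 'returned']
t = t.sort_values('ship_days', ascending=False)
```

28

add column ship_days_plus_qty = orders['ship_days'] + orders['qty']:
     status  qty  ship_days  ship_days_plus_qty
0      paid   18          6                  24
1      paid    2         14                  16
2  returned   20          8                  28
3      paid   19          5                  24
4      paid   16          1                  17
5      paid   16         10                  26
6  returned   20         13                  33
filter rows where status == 'returned':
     status  qty  ship_days  ship_days_plus_qty
2  returned   20          8                  28
6  returned   20         13                  33
sort by ship_days descending:
     status  qty  ship_days  ship_days_plus_qty
6  returned   20         13                  33
2  returned   20          8                  28
Finally, min of column 'ship_days_plus_qty' = 28.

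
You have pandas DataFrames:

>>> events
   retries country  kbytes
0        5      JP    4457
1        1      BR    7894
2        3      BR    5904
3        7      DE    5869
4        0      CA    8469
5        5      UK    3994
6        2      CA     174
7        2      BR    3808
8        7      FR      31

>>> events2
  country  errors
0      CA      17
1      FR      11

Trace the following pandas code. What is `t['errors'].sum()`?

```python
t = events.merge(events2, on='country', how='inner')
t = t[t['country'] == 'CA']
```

34

merge on 'country' (how='inner') → 3 rows:
   retries country  kbytes  errors
0        0      CA    8469      17
1        2      CA     174      17
2        7      FR      31      11
filter rows where country == 'CA':
   retries country  kbytes  errors
0        0      CA    8469      17
1        2      CA     174      17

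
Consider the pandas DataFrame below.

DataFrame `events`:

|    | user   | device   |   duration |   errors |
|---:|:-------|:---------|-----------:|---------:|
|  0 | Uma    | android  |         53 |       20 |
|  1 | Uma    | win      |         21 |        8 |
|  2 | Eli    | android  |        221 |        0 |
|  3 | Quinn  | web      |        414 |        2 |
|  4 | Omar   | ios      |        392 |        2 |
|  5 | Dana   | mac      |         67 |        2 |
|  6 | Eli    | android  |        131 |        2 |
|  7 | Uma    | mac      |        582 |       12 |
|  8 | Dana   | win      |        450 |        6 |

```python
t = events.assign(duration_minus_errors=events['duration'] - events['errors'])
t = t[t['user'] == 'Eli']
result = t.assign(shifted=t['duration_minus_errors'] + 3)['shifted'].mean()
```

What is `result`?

add column duration_minus_errors = events['duration'] - events['errors']:
    user   device  duration  errors  duration_minus_errors
0    Uma  android        53      20                     33
1    Uma      win        21       8                     13
2    Eli  android       221       0                    221
3  Quinn      web       414       2                    412
4   Omar      ios       392       2                    390
5   Dana      mac        67       2                     65
6    Eli  android       131       2                    129
7    Uma      mac       582      12                    570
8   Dana      win       450       6                    444
filter rows where user == 'Eli':
  user   device  duration  errors  duration_minus_errors
2  Eli  android       221       0                    221
6  Eli  android       131       2                    129
add column shifted = t['duration_minus_errors'] + 3:
  user   device  duration  errors  duration_minus_errors  shifted
2  Eli  android       221       0                    221      224
6  Eli  android       131       2                    129      132
Reading off the mean of column 'shifted', we get 178.0.

178.0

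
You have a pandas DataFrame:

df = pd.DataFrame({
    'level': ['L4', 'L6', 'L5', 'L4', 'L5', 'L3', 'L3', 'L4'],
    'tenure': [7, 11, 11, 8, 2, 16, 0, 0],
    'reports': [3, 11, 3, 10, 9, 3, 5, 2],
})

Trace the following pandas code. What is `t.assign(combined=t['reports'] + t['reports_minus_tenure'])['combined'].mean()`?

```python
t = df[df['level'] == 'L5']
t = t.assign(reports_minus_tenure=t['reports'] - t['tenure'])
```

5.5

filter rows where level == 'L5':
  level  tenure  reports
2    L5      11        3
4    L5       2        9
add column reports_minus_tenure = t['reports'] - t['tenure']:
  level  tenure  reports  reports_minus_tenure
2    L5      11        3                    -8
4    L5       2        9                     7
add column combined = t['reports'] + t['reports_minus_tenure']:
  level  tenure  reports  reports_minus_tenure  combined
2    L5      11        3                    -8        -5
4    L5       2        9                     7        16
So mean() = 5.5.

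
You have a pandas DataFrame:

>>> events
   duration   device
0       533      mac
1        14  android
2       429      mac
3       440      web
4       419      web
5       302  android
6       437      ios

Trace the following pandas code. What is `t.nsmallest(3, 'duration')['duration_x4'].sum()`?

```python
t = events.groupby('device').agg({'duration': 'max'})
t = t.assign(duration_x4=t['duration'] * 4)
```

group by device, max of duration:
         duration
device           
android       302
ios           437
mac           533
web           440
add column duration_x4 = t['duration'] * 4:
         duration  duration_x4
device                        
android       302         1208
ios           437         1748
mac           533         2132
web           440         1760
take 3 rows with smallest duration:
         duration  duration_x4
device                        
android       302         1208
ios           437         1748
web           440         1760
sum of column 'duration_x4' → 4716

4716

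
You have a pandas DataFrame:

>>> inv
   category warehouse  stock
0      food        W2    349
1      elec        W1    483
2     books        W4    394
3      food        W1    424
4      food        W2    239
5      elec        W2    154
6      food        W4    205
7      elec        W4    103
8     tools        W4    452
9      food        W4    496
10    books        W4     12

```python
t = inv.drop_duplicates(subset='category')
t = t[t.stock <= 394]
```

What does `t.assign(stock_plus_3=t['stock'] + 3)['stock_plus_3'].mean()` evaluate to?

drop duplicate category (keep=first):
  category warehouse  stock
0     food        W2    349
1     elec        W1    483
2    books        W4    394
8    tools        W4    452
filter rows where stock <= 394:
  category warehouse  stock
0     food        W2    349
2    books        W4    394
add column stock_plus_3 = t['stock'] + 3:
  category warehouse  stock  stock_plus_3
0     food        W2    349           352
2    books        W4    394           397
Taking the mean of column 'stock_plus_3' gives 374.5.

374.5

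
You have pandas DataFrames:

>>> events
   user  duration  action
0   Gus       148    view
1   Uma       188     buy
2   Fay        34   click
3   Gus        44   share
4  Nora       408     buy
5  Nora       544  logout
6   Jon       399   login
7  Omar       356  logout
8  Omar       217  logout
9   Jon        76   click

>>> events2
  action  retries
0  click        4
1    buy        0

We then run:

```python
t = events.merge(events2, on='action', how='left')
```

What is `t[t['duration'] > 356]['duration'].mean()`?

merge on 'action' (how='left') → 10 rows:
   user  duration  action  retries
0   Gus       148    view      NaN
1   Uma       188     buy      0.0
2   Fay        34   click      4.0
3   Gus        44   share      NaN
4  Nora       408     buy      0.0
5  Nora       544  logout      NaN
6   Jon       399   login      NaN
7  Omar       356  logout      NaN
8  Omar       217  logout      NaN
9   Jon        76   click      4.0
filter rows where duration > 356:
   user  duration  action  retries
4  Nora       408     buy      0.0
5  Nora       544  logout      NaN
6   Jon       399   login      NaN
The mean of column 'duration' is 450.333333333.

450.333333333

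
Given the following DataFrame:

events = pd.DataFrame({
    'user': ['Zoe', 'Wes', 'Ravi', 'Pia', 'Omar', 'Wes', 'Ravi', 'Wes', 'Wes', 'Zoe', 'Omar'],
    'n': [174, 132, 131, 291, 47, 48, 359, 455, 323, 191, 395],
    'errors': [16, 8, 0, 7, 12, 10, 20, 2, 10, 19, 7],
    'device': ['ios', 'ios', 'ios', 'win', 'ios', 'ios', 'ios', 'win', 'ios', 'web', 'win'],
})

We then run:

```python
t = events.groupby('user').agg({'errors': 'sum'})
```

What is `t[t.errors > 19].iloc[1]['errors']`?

group by user, sum of errors:
      errors
user        
Omar      19
Pia        7
Ravi      20
Wes       30
Zoe       35
filter rows where errors > 19:
      errors
user        
Ravi      20
Wes       30
Zoe       35
value at position 1, column 'errors' → 30

30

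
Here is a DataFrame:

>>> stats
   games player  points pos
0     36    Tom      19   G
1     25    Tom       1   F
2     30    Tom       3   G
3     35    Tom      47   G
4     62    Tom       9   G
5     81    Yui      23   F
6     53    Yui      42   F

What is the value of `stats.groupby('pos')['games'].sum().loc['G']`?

163

group by pos, sum of games:
pos
F    159
G    163
Name: games, dtype: int64
Hence 163.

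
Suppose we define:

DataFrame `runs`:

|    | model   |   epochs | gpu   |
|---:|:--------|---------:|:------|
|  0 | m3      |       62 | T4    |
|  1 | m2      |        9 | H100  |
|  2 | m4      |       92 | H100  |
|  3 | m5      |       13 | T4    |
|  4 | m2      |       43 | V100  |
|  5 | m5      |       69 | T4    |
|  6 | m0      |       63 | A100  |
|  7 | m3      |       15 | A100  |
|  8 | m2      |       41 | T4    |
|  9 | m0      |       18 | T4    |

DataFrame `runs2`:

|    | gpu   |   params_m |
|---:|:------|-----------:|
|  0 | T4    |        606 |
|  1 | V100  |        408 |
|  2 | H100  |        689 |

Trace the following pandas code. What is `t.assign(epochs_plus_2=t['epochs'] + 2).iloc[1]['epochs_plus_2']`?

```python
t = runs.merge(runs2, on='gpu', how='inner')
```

11

merge on 'gpu' (how='inner') → 8 rows:
  model  epochs   gpu  params_m
0    m3      62    T4       606
1    m2       9  H100       689
2    m4      92  H100       689
3    m5      13    T4       606
4    m2      43  V100       408
5    m5      69    T4       606
6    m2      41    T4       606
7    m0      18    T4       606
add column epochs_plus_2 = t['epochs'] + 2:
  model  epochs   gpu  params_m  epochs_plus_2
0    m3      62    T4       606             64
1    m2       9  H100       689             11
2    m4      92  H100       689             94
3    m5      13    T4       606             15
4    m2      43  V100       408             45
5    m5      69    T4       606             71
6    m2      41    T4       606             43
7    m0      18    T4       606             20
value at position 1, column 'epochs_plus_2' → 11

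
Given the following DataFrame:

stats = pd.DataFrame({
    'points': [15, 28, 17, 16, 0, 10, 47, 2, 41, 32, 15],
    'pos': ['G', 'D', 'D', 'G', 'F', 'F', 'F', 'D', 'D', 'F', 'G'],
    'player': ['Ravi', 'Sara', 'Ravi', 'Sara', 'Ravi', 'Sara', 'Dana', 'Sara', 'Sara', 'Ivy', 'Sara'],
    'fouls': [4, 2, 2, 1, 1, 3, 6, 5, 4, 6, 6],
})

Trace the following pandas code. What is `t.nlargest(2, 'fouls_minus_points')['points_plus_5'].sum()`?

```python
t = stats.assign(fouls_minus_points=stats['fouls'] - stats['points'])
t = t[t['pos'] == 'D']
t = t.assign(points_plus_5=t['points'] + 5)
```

29

add column fouls_minus_points = stats['fouls'] - stats['points']:
    points pos player  fouls  fouls_minus_points
0       15   G   Ravi      4                 -11
1       28   D   Sara      2                 -26
2       17   D   Ravi      2                 -15
3       16   G   Sara      1                 -15
4        0   F   Ravi      1                   1
5       10   F   Sara      3                  -7
6       47   F   Dana      6                 -41
7        2   D   Sara      5                   3
8       41   D   Sara      4                 -37
9       32   F    Ivy      6                 -26
10      15   G   Sara      6                  -9
filter rows where pos == 'D':
   points pos player  fouls  fouls_minus_points
1      28   D   Sara      2                 -26
2      17   D   Ravi      2                 -15
7       2   D   Sara      5                   3
8      41   D   Sara      4                 -37
add column points_plus_5 = t['points'] + 5:
   points pos player  fouls  fouls_minus_points  points_plus_5
1      28   D   Sara      2                 -26             33
2      17   D   Ravi      2                 -15             22
7       2   D   Sara      5                   3              7
8      41   D   Sara      4                 -37             46
take 2 rows with largest fouls_minus_points:
   points pos player  fouls  fouls_minus_points  points_plus_5
7       2   D   Sara      5                   3              7
2      17   D   Ravi      2                 -15             22
The sum of column 'points_plus_5' is 29.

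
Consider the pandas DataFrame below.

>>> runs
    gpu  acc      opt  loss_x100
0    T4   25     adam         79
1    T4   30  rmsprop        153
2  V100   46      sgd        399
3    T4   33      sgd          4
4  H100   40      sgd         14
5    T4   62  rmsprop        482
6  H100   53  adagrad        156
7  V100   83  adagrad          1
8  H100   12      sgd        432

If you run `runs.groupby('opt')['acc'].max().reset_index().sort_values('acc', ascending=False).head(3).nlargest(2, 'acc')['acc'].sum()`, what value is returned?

group by opt, max of acc:
opt
adagrad    83
adam       25
rmsprop    62
sgd        46
Name: acc, dtype: int64
reset_index():
       opt  acc
0  adagrad   83
1     adam   25
2  rmsprop   62
3      sgd   46
sort by acc descending:
       opt  acc
0  adagrad   83
2  rmsprop   62
3      sgd   46
1     adam   25
take first 3 rows:
       opt  acc
0  adagrad   83
2  rmsprop   62
3      sgd   46
take 2 rows with largest acc:
       opt  acc
0  adagrad   83
2  rmsprop   62
sum of column 'acc' → 145

145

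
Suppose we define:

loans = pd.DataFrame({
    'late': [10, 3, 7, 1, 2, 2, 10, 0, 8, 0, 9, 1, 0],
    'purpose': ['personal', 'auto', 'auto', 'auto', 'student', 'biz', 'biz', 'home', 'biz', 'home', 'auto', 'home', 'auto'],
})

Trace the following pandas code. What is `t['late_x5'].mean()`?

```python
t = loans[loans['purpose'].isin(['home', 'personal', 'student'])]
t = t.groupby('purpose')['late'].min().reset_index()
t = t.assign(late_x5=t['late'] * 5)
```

20.0

filter rows where purpose in ['home', 'personal', 'student']:
    late   purpose
0     10  personal
4      2   student
7      0      home
9      0      home
11     1      home
group by purpose, min of late:
purpose
home         0
personal    10
student      2
Name: late, dtype: int64
reset_index():
    purpose  late
0      home     0
1  personal    10
2   student     2
add column late_x5 = t['late'] * 5:
    purpose  late  late_x5
0      home     0        0
1  personal    10       50
2   student     2       10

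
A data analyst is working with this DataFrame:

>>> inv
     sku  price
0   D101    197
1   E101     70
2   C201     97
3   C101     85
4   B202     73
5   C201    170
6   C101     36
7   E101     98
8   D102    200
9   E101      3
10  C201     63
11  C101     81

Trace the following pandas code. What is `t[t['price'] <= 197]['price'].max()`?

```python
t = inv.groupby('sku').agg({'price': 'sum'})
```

group by sku, sum of price:
      price
sku        
B202     73
C101    202
C201    330
D101    197
D102    200
E101    171
filter rows where price <= 197:
      price
sku        
B202     73
D101    197
E101    171
Finally, max of column 'price' = 197.

197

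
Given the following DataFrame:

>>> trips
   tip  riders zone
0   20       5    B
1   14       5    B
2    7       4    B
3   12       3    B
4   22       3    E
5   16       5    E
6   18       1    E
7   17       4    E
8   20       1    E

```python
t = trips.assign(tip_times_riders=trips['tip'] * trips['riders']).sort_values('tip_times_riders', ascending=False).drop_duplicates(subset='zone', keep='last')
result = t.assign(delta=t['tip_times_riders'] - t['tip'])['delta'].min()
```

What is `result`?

0

add column tip_times_riders = trips['tip'] * trips['riders']:
   tip  riders zone  tip_times_riders
0   20       5    B               100
1   14       5    B                70
2    7       4    B                28
3   12       3    B                36
4   22       3    E                66
5   16       5    E                80
6   18       1    E                18
7   17       4    E                68
8   20       1    E                20
sort by tip_times_riders descending:
   tip  riders zone  tip_times_riders
0   20       5    B               100
5   16       5    E                80
1   14       5    B                70
7   17       4    E                68
4   22       3    E                66
3   12       3    B                36
2    7       4    B                28
8   20       1    E                20
6   18       1    E                18
drop duplicate zone (keep=last):
   tip  riders zone  tip_times_riders
2    7       4    B                28
6   18       1    E                18
add column delta = t['tip_times_riders'] - t['tip']:
   tip  riders zone  tip_times_riders  delta
2    7       4    B                28     21
6   18       1    E                18      0
Reading off the min of column 'delta', we get 0.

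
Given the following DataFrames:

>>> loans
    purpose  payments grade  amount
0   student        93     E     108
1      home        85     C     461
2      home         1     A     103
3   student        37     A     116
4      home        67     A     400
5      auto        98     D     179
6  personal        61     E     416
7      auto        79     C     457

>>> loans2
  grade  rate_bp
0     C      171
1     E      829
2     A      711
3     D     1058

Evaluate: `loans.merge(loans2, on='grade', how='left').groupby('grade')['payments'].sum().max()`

164

merge on 'grade' (how='left') → 8 rows:
    purpose  payments grade  amount  rate_bp
0   student        93     E     108      829
1      home        85     C     461      171
2      home         1     A     103      711
3   student        37     A     116      711
4      home        67     A     400      711
5      auto        98     D     179     1058
6  personal        61     E     416      829
7      auto        79     C     457      171
group by grade, sum of payments:
grade
A    105
C    164
D     98
E    154
Name: payments, dtype: int64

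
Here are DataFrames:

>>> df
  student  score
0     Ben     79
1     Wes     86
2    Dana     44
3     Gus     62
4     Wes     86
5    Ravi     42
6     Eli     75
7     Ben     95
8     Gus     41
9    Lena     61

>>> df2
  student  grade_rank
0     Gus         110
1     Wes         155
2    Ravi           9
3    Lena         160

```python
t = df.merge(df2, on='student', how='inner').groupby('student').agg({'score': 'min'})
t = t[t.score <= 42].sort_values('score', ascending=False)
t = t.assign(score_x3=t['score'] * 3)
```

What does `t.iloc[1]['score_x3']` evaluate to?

123

merge on 'student' (how='inner') → 6 rows:
  student  score  grade_rank
0     Wes     86         155
1     Gus     62         110
2     Wes     86         155
3    Ravi     42           9
4     Gus     41         110
5    Lena     61         160
group by student, min of score:
         score
student       
Gus         41
Lena        61
Ravi        42
Wes         86
filter rows where score <= 42:
         score
student       
Gus         41
Ravi        42
sort by score descending:
         score
student       
Ravi        42
Gus         41
add column score_x3 = t['score'] * 3:
         score  score_x3
student                 
Ravi        42       126
Gus         41       123
Reading off the value at position 1, column 'score_x3', we get 123.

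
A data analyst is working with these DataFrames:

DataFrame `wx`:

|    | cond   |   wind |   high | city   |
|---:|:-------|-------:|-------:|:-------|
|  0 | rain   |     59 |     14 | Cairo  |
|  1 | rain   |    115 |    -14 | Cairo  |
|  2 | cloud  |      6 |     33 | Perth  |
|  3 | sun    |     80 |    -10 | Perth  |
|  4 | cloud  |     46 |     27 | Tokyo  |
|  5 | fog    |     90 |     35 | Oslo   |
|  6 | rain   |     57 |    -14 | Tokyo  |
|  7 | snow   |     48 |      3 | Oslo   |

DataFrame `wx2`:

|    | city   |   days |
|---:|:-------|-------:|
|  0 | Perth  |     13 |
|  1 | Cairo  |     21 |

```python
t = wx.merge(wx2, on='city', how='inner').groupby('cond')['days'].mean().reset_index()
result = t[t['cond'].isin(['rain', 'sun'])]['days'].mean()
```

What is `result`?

17.0

merge on 'city' (how='inner') → 4 rows:
    cond  wind  high   city  days
0   rain    59    14  Cairo    21
1   rain   115   -14  Cairo    21
2  cloud     6    33  Perth    13
3    sun    80   -10  Perth    13
group by cond, mean of days:
cond
cloud    13.0
rain     21.0
sun      13.0
Name: days, dtype: float64
reset_index():
    cond  days
0  cloud  13.0
1   rain  21.0
2    sun  13.0
filter rows where cond in ['rain', 'sun']:
   cond  days
1  rain  21.0
2   sun  13.0
Then the mean of column 'days': 17.0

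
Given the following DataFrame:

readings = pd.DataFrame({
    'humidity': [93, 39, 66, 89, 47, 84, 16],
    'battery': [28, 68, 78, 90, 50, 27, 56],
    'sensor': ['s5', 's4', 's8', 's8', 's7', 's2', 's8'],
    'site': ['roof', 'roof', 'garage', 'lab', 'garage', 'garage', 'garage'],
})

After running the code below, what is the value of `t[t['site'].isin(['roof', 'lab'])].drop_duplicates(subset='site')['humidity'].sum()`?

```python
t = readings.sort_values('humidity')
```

128

sort by humidity:
   humidity  battery sensor    site
6        16       56     s8  garage
1        39       68     s4    roof
4        47       50     s7  garage
2        66       78     s8  garage
5        84       27     s2  garage
3        89       90     s8     lab
0        93       28     s5    roof
filter rows where site in ['roof', 'lab']:
   humidity  battery sensor  site
1        39       68     s4  roof
3        89       90     s8   lab
0        93       28     s5  roof
drop duplicate site (keep=first):
   humidity  battery sensor  site
1        39       68     s4  roof
3        89       90     s8   lab
So sum() = 128.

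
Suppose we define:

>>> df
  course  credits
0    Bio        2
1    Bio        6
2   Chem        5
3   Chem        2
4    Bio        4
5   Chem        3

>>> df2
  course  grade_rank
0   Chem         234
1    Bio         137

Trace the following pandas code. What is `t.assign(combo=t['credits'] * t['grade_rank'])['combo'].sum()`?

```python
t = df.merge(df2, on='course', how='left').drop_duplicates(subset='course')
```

merge on 'course' (how='left') → 6 rows:
  course  credits  grade_rank
0    Bio        2         137
1    Bio        6         137
2   Chem        5         234
3   Chem        2         234
4    Bio        4         137
5   Chem        3         234
drop duplicate course (keep=first):
  course  credits  grade_rank
0    Bio        2         137
2   Chem        5         234
add column combo = t['credits'] * t['grade_rank']:
  course  credits  grade_rank  combo
0    Bio        2         137    274
2   Chem        5         234   1170

1444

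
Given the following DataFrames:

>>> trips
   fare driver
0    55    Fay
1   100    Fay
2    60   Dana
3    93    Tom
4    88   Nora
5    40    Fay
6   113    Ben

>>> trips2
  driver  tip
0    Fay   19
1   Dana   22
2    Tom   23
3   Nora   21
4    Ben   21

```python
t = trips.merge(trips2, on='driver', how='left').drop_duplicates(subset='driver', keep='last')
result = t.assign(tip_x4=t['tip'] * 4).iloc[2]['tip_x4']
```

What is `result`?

84

merge on 'driver' (how='left') → 7 rows:
   fare driver  tip
0    55    Fay   19
1   100    Fay   19
2    60   Dana   22
3    93    Tom   23
4    88   Nora   21
5    40    Fay   19
6   113    Ben   21
drop duplicate driver (keep=last):
   fare driver  tip
2    60   Dana   22
3    93    Tom   23
4    88   Nora   21
5    40    Fay   19
6   113    Ben   21
add column tip_x4 = t['tip'] * 4:
   fare driver  tip  tip_x4
2    60   Dana   22      88
3    93    Tom   23      92
4    88   Nora   21      84
5    40    Fay   19      76
6   113    Ben   21      84
Taking the value at position 2, column 'tip_x4' gives 84.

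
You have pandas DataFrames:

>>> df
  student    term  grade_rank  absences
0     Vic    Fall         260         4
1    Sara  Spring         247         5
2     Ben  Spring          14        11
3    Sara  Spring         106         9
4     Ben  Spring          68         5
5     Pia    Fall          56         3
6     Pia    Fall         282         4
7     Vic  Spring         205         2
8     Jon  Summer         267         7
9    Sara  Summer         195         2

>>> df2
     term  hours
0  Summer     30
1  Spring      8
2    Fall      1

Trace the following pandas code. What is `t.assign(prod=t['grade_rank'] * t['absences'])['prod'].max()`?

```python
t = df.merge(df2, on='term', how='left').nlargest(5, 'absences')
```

1869

merge on 'term' (how='left') → 10 rows:
  student    term  grade_rank  absences  hours
0     Vic    Fall         260         4      1
1    Sara  Spring         247         5      8
2     Ben  Spring          14        11      8
3    Sara  Spring         106         9      8
4     Ben  Spring          68         5      8
5     Pia    Fall          56         3      1
6     Pia    Fall         282         4      1
7     Vic  Spring         205         2      8
8     Jon  Summer         267         7     30
9    Sara  Summer         195         2     30
take 5 rows with largest absences:
  student    term  grade_rank  absences  hours
2     Ben  Spring          14        11      8
3    Sara  Spring         106         9      8
8     Jon  Summer         267         7     30
1    Sara  Spring         247         5      8
4     Ben  Spring          68         5      8
add column prod = t['grade_rank'] * t['absences']:
  student    term  grade_rank  absences  hours  prod
2     Ben  Spring          14        11      8   154
3    Sara  Spring         106         9      8   954
8     Jon  Summer         267         7     30  1869
1    Sara  Spring         247         5      8  1235
4     Ben  Spring          68         5      8   340
Finally, max of column 'prod' = 1869.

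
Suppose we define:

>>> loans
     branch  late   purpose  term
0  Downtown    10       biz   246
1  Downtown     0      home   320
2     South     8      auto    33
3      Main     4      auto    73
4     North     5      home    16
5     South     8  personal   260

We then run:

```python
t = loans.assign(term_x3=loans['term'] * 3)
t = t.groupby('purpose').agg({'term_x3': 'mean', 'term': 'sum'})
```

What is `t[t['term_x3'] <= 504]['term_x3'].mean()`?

331.5

add column term_x3 = loans['term'] * 3:
     branch  late   purpose  term  term_x3
0  Downtown    10       biz   246      738
1  Downtown     0      home   320      960
2     South     8      auto    33       99
3      Main     4      auto    73      219
4     North     5      home    16       48
5     South     8  personal   260      780
group by purpose: mean(term_x3), sum(term):
          term_x3  term
purpose                
auto        159.0   106
biz         738.0   246
home        504.0   336
personal    780.0   260
filter rows where term_x3 <= 504:
         term_x3  term
purpose               
auto       159.0   106
home       504.0   336
Then the mean of column 'term_x3': 331.5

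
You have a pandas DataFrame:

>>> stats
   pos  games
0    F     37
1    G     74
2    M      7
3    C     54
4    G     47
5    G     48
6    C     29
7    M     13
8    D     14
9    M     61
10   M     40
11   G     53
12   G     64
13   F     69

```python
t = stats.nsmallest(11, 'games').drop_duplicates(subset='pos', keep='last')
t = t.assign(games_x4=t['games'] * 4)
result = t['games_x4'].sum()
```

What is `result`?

876

take 11 rows with smallest games:
   pos  games
2    M      7
7    M     13
8    D     14
6    C     29
0    F     37
10   M     40
4    G     47
5    G     48
11   G     53
3    C     54
9    M     61
drop duplicate pos (keep=last):
   pos  games
8    D     14
0    F     37
11   G     53
3    C     54
9    M     61
add column games_x4 = t['games'] * 4:
   pos  games  games_x4
8    D     14        56
0    F     37       148
11   G     53       212
3    C     54       216
9    M     61       244
Taking the sum of column 'games_x4' gives 876.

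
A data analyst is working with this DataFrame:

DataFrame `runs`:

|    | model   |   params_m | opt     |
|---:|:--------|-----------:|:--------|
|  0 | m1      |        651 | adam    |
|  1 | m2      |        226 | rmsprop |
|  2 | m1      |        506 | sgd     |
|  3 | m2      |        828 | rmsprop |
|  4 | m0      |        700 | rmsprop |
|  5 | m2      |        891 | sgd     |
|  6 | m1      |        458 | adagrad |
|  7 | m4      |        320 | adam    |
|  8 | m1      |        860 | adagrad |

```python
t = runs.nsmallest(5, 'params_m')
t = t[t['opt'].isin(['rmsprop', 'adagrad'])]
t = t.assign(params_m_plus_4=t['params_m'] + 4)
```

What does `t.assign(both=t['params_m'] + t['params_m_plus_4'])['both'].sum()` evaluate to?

take 5 rows with smallest params_m:
  model  params_m      opt
1    m2       226  rmsprop
7    m4       320     adam
6    m1       458  adagrad
2    m1       506      sgd
0    m1       651     adam
filter rows where opt in ['rmsprop', 'adagrad']:
  model  params_m      opt
1    m2       226  rmsprop
6    m1       458  adagrad
add column params_m_plus_4 = t['params_m'] + 4:
  model  params_m      opt  params_m_plus_4
1    m2       226  rmsprop              230
6    m1       458  adagrad              462
add column both = t['params_m'] + t['params_m_plus_4']:
  model  params_m      opt  params_m_plus_4  both
1    m2       226  rmsprop              230   456
6    m1       458  adagrad              462   920
sum of column 'both' → 1376

1376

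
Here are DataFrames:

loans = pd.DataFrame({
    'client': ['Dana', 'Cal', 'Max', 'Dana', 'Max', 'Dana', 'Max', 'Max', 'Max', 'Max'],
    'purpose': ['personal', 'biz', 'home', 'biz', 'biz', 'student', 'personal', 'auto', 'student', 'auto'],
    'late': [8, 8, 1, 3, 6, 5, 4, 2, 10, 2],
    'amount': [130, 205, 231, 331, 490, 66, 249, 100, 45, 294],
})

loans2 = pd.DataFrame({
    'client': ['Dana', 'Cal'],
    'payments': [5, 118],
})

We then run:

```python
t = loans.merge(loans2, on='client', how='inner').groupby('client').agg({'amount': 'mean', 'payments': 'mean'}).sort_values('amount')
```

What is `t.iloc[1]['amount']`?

205.0

merge on 'client' (how='inner') → 4 rows:
  client   purpose  late  amount  payments
0   Dana  personal     8     130         5
1    Cal       biz     8     205       118
2   Dana       biz     3     331         5
3   Dana   student     5      66         5
group by client: mean(amount), mean(payments):
            amount  payments
client                      
Cal     205.000000     118.0
Dana    175.666667       5.0
sort by amount:
            amount  payments
client                      
Dana    175.666667       5.0
Cal     205.000000     118.0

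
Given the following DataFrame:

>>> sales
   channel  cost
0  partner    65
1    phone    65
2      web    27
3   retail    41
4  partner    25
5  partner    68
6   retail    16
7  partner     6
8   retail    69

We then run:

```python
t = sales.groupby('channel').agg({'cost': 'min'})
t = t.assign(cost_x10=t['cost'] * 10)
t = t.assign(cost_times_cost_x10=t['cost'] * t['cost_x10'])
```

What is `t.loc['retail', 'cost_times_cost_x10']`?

group by channel, min of cost:
         cost
channel      
partner     6
phone      65
retail     16
web        27
add column cost_x10 = t['cost'] * 10:
         cost  cost_x10
channel                
partner     6        60
phone      65       650
retail     16       160
web        27       270
add column cost_times_cost_x10 = t['cost'] * t['cost_x10']:
         cost  cost_x10  cost_times_cost_x10
channel                                     
partner     6        60                  360
phone      65       650                42250
retail     16       160                 2560
web        27       270                 7290
So loc['retail', 'cost_times_cost_x10'] = 2560.

2560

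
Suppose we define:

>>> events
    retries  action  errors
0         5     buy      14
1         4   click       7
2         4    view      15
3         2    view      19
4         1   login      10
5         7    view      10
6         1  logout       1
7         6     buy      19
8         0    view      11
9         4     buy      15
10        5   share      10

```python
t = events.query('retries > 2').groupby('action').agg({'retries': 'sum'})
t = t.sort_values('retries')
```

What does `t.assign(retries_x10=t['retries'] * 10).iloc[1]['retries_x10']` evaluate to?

filter rows where retries > 2:
    retries action  errors
0         5    buy      14
1         4  click       7
2         4   view      15
5         7   view      10
7         6    buy      19
9         4    buy      15
10        5  share      10
group by action, sum of retries:
        retries
action         
buy          15
click         4
share         5
view         11
sort by retries:
        retries
action         
click         4
share         5
view         11
buy          15
add column retries_x10 = t['retries'] * 10:
        retries  retries_x10
action                      
click         4           40
share         5           50
view         11          110
buy          15          150
Reading off the value at position 1, column 'retries_x10', we get 50.

50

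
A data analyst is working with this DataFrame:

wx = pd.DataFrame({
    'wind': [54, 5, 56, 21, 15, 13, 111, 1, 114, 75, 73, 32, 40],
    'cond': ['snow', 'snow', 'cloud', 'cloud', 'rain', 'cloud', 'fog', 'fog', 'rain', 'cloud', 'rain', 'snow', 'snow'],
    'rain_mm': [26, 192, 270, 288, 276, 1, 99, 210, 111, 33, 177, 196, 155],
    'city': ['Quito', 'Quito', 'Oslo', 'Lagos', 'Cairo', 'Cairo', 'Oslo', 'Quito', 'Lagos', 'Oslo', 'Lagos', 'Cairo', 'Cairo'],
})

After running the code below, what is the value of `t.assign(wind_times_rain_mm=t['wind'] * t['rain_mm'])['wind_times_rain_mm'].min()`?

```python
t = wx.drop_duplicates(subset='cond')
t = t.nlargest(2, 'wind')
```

10989

drop duplicate cond (keep=first):
   wind   cond  rain_mm   city
0    54   snow       26  Quito
2    56  cloud      270   Oslo
4    15   rain      276  Cairo
6   111    fog       99   Oslo
take 2 rows with largest wind:
   wind   cond  rain_mm  city
6   111    fog       99  Oslo
2    56  cloud      270  Oslo
add column wind_times_rain_mm = t['wind'] * t['rain_mm']:
   wind   cond  rain_mm  city  wind_times_rain_mm
6   111    fog       99  Oslo               10989
2    56  cloud      270  Oslo               15120
So min() = 10989.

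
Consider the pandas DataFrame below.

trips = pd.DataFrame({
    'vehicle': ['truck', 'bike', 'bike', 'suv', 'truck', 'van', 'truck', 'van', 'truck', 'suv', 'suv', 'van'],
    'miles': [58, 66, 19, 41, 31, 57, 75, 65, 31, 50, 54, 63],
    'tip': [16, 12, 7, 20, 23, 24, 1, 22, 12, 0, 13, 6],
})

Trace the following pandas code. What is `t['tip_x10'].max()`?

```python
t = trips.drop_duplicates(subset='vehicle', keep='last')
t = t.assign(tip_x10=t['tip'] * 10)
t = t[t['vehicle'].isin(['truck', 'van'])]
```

drop duplicate vehicle (keep=last):
   vehicle  miles  tip
2     bike     19    7
8    truck     31   12
10     suv     54   13
11     van     63    6
add column tip_x10 = t['tip'] * 10:
   vehicle  miles  tip  tip_x10
2     bike     19    7       70
8    truck     31   12      120
10     suv     54   13      130
11     van     63    6       60
filter rows where vehicle in ['truck', 'van']:
   vehicle  miles  tip  tip_x10
8    truck     31   12      120
11     van     63    6       60

120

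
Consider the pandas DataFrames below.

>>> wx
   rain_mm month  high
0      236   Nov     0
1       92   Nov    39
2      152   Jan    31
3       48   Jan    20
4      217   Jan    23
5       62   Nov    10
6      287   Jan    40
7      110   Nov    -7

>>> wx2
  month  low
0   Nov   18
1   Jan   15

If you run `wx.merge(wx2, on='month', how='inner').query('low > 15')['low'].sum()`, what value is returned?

72

merge on 'month' (how='inner') → 8 rows:
   rain_mm month  high  low
0      236   Nov     0   18
1       92   Nov    39   18
2      152   Jan    31   15
3       48   Jan    20   15
4      217   Jan    23   15
5       62   Nov    10   18
6      287   Jan    40   15
7      110   Nov    -7   18
filter rows where low > 15:
   rain_mm month  high  low
0      236   Nov     0   18
1       92   Nov    39   18
5       62   Nov    10   18
7      110   Nov    -7   18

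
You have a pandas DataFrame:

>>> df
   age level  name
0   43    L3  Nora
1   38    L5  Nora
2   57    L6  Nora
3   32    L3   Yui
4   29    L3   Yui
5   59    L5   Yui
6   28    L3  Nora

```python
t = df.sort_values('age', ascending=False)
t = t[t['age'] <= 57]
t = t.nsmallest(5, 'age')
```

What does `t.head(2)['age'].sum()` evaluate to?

sort by age descending:
   age level  name
5   59    L5   Yui
2   57    L6  Nora
0   43    L3  Nora
1   38    L5  Nora
3   32    L3   Yui
4   29    L3   Yui
6   28    L3  Nora
filter rows where age <= 57:
   age level  name
2   57    L6  Nora
0   43    L3  Nora
1   38    L5  Nora
3   32    L3   Yui
4   29    L3   Yui
6   28    L3  Nora
take 5 rows with smallest age:
   age level  name
6   28    L3  Nora
4   29    L3   Yui
3   32    L3   Yui
1   38    L5  Nora
0   43    L3  Nora
take first 2 rows:
   age level  name
6   28    L3  Nora
4   29    L3   Yui

57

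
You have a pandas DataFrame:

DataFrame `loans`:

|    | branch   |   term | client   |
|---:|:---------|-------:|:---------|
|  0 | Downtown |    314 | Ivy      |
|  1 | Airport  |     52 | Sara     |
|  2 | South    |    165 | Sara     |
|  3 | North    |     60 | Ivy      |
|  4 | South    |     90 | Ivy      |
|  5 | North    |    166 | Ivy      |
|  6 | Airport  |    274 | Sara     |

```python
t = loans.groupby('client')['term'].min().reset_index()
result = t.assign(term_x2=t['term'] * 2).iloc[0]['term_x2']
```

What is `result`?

120

group by client, min of term:
client
Ivy     60
Sara    52
Name: term, dtype: int64
reset_index():
  client  term
0    Ivy    60
1   Sara    52
add column term_x2 = t['term'] * 2:
  client  term  term_x2
0    Ivy    60      120
1   Sara    52      104
The value at position 0, column 'term_x2' is 120.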